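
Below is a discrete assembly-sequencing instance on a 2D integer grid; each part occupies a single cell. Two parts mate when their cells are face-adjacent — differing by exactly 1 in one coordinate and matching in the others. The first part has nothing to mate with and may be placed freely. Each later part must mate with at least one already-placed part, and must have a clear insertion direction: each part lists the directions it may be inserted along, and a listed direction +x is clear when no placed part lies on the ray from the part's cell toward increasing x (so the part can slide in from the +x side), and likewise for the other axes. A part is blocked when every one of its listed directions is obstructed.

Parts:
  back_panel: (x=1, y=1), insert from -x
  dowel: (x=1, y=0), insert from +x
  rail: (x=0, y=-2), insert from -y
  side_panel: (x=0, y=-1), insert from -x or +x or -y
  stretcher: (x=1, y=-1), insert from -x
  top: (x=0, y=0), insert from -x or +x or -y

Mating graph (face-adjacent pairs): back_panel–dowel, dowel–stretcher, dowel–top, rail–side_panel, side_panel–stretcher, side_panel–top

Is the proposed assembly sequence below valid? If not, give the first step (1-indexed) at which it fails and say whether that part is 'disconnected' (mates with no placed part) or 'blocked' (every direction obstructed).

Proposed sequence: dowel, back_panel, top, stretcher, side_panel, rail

1. dowel@(1, 0) [+x clear] — {dowel}
2. back_panel@(1, 1) [-x clear] — {back_panel, dowel}
3. top@(0, 0) [-x clear] — {back_panel, dowel, top}
4. stretcher@(1, -1) [-x clear] — {back_panel, dowel, stretcher, top}
5. side_panel@(0, -1) [-x clear] — {back_panel, dowel, side_panel, stretcher, top}
6. rail@(0, -2) [-y clear] — {back_panel, dowel, rail, side_panel, stretcher, top}

Valid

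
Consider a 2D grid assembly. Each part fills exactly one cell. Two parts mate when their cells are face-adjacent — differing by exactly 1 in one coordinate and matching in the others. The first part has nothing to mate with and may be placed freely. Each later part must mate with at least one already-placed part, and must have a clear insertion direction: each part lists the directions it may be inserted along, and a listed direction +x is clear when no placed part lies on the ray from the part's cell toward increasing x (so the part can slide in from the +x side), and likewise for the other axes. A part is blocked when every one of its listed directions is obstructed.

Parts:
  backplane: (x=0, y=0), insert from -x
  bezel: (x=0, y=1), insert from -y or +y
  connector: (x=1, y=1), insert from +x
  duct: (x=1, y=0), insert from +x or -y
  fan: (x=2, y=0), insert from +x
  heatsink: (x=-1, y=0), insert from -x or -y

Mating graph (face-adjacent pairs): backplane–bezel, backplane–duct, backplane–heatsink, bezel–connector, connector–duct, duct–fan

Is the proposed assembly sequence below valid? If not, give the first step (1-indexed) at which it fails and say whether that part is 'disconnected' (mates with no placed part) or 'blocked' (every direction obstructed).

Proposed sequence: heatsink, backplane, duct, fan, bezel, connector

1. heatsink@(-1, 0) [-x clear] — {heatsink}
2. backplane@(0, 0) — -x all obstructed ⇒ blocked

Invalid at step 2 (blocked)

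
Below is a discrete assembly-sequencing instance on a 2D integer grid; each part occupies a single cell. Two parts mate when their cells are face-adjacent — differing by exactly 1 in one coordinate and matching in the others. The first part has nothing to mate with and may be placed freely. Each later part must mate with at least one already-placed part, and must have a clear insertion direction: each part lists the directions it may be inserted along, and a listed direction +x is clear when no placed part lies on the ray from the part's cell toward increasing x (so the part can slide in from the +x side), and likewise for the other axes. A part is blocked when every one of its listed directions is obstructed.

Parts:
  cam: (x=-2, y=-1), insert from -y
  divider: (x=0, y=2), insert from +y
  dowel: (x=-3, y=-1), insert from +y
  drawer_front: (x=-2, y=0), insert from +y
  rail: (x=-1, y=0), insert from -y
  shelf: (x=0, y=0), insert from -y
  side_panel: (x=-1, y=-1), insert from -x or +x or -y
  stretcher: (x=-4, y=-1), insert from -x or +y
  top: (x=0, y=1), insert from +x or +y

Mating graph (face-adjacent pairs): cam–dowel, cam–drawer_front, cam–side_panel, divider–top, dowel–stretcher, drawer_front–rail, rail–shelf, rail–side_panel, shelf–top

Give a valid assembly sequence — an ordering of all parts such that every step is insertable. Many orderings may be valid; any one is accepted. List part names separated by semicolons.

top; divider; shelf; rail; side_panel; cam; dowel; stretcher; drawer_front

1. top@(0, 1) [+x clear] — {top}
2. divider@(0, 2) [+y clear] — {divider, top}
3. shelf@(0, 0) [-y clear] — {divider, shelf, top}
4. rail@(-1, 0) [-y clear] — {divider, rail, shelf, top}
5. side_panel@(-1, -1) [-x clear] — {divider, rail, shelf, side_panel, top}
6. cam@(-2, -1) [-y clear] — {cam, divider, rail, shelf, side_panel, top}
7. dowel@(-3, -1) [+y clear] — {cam, divider, dowel, rail, shelf, side_panel, top}
8. stretcher@(-4, -1) [-x clear] — {cam, divider, dowel, rail, shelf, side_panel, stretcher, top}
9. drawer_front@(-2, 0) [+y clear] — {cam, divider, dowel, drawer_front, rail, shelf, side_panel, stretcher, top}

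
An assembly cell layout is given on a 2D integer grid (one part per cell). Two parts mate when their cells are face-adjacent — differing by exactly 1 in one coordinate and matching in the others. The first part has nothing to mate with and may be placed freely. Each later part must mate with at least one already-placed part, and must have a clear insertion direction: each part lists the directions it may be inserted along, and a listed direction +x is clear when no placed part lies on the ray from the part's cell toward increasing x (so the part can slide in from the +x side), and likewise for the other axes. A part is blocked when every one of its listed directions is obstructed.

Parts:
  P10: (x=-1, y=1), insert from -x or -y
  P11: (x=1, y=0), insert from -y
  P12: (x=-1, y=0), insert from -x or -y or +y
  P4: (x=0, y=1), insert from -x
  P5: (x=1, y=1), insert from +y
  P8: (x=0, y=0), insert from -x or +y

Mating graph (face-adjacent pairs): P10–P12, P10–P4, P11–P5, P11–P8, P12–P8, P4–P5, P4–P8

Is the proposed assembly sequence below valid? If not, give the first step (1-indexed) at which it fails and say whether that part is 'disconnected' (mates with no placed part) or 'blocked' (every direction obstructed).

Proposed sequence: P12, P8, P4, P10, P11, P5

Valid

1. P12@(-1, 0) [-x clear] — {P12}
2. P8@(0, 0) [+y clear] — {P12, P8}
3. P4@(0, 1) [-x clear] — {P12, P4, P8}
4. P10@(-1, 1) [-x clear] — {P10, P12, P4, P8}
5. P11@(1, 0) [-y clear] — {P10, P11, P12, P4, P8}
6. P5@(1, 1) [+y clear] — {P10, P11, P12, P4, P5, P8}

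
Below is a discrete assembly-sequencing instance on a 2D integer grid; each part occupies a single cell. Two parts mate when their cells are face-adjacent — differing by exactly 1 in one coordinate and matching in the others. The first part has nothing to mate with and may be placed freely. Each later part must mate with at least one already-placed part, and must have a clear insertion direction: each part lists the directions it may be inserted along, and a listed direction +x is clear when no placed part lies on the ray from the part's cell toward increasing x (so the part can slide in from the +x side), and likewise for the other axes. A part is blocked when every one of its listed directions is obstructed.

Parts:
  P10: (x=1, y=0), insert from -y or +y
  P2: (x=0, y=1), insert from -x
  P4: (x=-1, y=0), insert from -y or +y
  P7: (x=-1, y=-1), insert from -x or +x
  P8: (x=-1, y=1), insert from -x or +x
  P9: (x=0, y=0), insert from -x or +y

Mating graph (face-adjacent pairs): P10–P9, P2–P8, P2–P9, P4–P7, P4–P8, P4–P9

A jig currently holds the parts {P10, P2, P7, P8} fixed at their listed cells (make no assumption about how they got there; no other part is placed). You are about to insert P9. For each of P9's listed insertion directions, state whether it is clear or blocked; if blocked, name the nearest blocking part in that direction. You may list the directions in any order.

-x: ray from P9(0, 0) has no placed part ⇒ clear
+y: nearest on ray is P2@(0, 1) ⇒ blocked

+y: blocked by P2; -x: clear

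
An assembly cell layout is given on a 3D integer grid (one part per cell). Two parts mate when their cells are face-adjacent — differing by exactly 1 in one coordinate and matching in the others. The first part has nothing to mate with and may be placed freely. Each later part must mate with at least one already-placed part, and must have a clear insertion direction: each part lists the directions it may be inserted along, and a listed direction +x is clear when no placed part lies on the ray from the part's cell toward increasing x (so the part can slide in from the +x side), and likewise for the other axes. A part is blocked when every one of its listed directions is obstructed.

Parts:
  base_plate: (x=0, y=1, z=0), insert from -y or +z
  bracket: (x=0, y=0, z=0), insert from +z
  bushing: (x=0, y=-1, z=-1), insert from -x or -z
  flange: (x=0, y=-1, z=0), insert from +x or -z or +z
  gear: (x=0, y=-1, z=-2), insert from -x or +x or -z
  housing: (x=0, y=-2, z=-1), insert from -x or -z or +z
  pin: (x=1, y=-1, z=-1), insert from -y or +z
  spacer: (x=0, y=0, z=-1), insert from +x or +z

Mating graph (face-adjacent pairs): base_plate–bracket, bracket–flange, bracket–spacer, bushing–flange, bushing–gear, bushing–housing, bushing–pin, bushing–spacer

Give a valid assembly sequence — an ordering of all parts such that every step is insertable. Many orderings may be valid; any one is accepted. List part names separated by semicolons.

1. base_plate@(0, 1, 0) [-y clear] — {base_plate}
2. bracket@(0, 0, 0) [+z clear] — {base_plate, bracket}
3. spacer@(0, 0, -1) [+x clear] — {base_plate, bracket, spacer}
4. bushing@(0, -1, -1) [-x clear] — {base_plate, bracket, bushing, spacer}
5. gear@(0, -1, -2) [-x clear] — {base_plate, bracket, bushing, gear, spacer}
6. pin@(1, -1, -1) [-y clear] — {base_plate, bracket, bushing, gear, pin, spacer}
7. housing@(0, -2, -1) [-x clear] — {base_plate, bracket, bushing, gear, housing, pin, spacer}
8. flange@(0, -1, 0) [+x clear] — {base_plate, bracket, bushing, flange, gear, housing, pin, spacer}

base_plate; bracket; spacer; bushing; gear; pin; housing; flange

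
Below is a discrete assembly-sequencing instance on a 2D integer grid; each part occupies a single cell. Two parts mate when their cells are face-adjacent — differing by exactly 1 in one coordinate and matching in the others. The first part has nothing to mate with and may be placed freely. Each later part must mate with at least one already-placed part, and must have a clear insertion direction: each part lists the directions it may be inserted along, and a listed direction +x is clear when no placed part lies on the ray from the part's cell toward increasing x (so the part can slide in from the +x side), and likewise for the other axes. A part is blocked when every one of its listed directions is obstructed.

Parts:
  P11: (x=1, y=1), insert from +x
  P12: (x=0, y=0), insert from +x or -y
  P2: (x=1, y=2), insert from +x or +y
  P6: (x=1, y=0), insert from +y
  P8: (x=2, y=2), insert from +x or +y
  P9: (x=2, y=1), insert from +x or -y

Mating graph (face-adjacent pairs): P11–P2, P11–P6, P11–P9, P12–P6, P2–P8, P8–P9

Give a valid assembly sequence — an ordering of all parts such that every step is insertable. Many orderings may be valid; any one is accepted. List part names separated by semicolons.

1. P6@(1, 0) [+y clear] — {P6}
2. P12@(0, 0) [-y clear] — {P12, P6}
3. P11@(1, 1) [+x clear] — {P11, P12, P6}
4. P2@(1, 2) [+x clear] — {P11, P12, P2, P6}
5. P8@(2, 2) [+x clear] — {P11, P12, P2, P6, P8}
6. P9@(2, 1) [+x clear] — {P11, P12, P2, P6, P8, P9}

P6; P12; P11; P2; P8; P9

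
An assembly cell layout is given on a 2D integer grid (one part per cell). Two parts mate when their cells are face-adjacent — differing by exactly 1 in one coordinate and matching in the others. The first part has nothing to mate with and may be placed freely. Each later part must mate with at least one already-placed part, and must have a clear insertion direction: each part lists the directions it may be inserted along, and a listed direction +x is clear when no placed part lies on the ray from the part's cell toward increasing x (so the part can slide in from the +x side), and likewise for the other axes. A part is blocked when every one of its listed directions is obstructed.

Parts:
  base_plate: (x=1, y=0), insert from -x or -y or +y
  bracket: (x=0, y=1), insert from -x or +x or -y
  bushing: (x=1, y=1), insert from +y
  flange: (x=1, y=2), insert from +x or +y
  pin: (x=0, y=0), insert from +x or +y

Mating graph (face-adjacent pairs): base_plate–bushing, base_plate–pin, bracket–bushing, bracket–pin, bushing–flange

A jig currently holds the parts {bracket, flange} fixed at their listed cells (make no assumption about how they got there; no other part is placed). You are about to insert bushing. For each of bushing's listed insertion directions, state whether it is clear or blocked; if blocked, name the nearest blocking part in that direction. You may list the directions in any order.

+y: nearest on ray is flange@(1, 2) ⇒ blocked

+y: blocked by flange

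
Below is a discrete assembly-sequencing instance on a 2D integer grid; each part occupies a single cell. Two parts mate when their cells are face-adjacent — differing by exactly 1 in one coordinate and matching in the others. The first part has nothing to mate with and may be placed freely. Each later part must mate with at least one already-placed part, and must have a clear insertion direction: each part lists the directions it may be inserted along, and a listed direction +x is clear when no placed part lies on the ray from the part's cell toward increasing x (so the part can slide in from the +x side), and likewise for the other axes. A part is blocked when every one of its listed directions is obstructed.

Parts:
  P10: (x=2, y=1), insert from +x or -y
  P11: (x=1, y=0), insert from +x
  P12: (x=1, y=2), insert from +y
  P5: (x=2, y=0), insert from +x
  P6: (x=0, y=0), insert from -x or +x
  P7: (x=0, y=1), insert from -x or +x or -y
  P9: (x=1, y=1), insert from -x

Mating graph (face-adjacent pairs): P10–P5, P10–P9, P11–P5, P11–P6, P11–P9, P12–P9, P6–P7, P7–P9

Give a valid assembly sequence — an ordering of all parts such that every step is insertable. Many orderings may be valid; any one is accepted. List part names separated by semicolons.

1. P11@(1, 0) [+x clear] — {P11}
2. P6@(0, 0) [-x clear] — {P11, P6}
3. P9@(1, 1) [-x clear] — {P11, P6, P9}
4. P7@(0, 1) [-x clear] — {P11, P6, P7, P9}
5. P12@(1, 2) [+y clear] — {P11, P12, P6, P7, P9}
6. P10@(2, 1) [+x clear] — {P10, P11, P12, P6, P7, P9}
7. P5@(2, 0) [+x clear] — {P10, P11, P12, P5, P6, P7, P9}

P11; P6; P9; P7; P12; P10; P5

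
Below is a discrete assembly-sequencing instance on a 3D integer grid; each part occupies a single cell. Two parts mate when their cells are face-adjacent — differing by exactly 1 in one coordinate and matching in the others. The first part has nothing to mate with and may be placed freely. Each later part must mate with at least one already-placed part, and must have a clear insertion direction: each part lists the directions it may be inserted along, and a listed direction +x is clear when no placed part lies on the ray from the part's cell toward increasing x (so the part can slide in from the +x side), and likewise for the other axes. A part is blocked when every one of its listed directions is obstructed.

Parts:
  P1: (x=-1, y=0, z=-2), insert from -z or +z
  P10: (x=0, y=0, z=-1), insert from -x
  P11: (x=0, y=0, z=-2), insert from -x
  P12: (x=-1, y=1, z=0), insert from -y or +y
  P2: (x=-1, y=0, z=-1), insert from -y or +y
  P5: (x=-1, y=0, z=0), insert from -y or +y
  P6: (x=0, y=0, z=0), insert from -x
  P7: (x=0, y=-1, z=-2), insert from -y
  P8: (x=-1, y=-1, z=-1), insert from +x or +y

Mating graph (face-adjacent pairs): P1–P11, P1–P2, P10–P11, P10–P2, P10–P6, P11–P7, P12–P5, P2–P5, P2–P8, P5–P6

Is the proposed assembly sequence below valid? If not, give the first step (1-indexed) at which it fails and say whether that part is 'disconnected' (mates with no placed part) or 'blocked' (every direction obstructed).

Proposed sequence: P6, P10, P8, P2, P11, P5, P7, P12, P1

Invalid at step 3 (disconnected)

1. P6@(0, 0, 0) [-x clear] — {P6}
2. P10@(0, 0, -1) [-x clear] — {P10, P6}
3. P8@(-1, -1, -1) — no placed neighbour ⇒ disconnected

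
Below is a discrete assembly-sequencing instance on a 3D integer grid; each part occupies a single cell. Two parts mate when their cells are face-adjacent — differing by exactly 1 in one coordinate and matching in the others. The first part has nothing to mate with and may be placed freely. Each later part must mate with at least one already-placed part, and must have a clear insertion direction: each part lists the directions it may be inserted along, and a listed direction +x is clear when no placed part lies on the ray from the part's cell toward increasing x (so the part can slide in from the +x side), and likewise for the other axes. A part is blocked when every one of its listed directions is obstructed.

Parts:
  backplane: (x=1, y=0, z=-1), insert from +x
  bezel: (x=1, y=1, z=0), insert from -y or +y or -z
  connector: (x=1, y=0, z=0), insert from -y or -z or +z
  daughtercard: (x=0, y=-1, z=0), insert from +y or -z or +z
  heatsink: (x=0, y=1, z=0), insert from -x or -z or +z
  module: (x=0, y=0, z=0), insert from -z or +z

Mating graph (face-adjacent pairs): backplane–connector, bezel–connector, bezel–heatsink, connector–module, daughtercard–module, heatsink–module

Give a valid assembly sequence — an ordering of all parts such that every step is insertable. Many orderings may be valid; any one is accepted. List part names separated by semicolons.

backplane; connector; module; heatsink; bezel; daughtercard

1. backplane@(1, 0, -1) [+x clear] — {backplane}
2. connector@(1, 0, 0) [-y clear] — {backplane, connector}
3. module@(0, 0, 0) [-z clear] — {backplane, connector, module}
4. heatsink@(0, 1, 0) [-x clear] — {backplane, connector, heatsink, module}
5. bezel@(1, 1, 0) [+y clear] — {backplane, bezel, connector, heatsink, module}
6. daughtercard@(0, -1, 0) [-z clear] — {backplane, bezel, connector, daughtercard, heatsink, module}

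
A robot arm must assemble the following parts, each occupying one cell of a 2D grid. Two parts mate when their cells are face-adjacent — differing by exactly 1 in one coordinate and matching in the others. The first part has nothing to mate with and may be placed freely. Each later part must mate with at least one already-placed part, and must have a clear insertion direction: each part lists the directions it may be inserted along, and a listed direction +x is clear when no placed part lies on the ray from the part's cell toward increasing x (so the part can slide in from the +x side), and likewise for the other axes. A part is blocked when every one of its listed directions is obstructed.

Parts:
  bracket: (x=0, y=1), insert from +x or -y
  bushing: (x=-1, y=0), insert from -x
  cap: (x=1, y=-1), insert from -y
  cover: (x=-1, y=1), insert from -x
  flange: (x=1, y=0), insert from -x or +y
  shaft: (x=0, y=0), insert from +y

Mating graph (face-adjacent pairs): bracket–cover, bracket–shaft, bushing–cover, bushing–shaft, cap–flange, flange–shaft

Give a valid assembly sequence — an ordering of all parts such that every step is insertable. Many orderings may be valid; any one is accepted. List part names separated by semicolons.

cover; bushing; shaft; bracket; flange; cap

1. cover@(-1, 1) [-x clear] — {cover}
2. bushing@(-1, 0) [-x clear] — {bushing, cover}
3. shaft@(0, 0) [+y clear] — {bushing, cover, shaft}
4. bracket@(0, 1) [+x clear] — {bracket, bushing, cover, shaft}
5. flange@(1, 0) [+y clear] — {bracket, bushing, cover, flange, shaft}
6. cap@(1, -1) [-y clear] — {bracket, bushing, cap, cover, flange, shaft}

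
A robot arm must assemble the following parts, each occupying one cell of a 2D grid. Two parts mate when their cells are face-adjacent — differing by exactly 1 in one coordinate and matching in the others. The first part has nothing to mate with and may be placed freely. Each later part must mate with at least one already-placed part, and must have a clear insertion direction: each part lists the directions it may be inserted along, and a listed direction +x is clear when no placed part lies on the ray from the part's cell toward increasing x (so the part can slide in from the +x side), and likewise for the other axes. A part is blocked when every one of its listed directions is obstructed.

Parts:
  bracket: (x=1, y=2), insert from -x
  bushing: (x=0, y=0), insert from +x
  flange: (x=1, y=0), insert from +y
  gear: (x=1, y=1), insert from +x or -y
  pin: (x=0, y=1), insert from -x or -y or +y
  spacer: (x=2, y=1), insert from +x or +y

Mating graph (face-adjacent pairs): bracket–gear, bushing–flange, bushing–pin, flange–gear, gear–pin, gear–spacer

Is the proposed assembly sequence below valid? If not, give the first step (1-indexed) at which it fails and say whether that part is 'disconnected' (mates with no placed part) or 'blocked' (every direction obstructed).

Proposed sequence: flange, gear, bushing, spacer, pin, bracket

1. flange@(1, 0) [+y clear] — {flange}
2. gear@(1, 1) [+x clear] — {flange, gear}
3. bushing@(0, 0) — +x all obstructed ⇒ blocked

Invalid at step 3 (blocked)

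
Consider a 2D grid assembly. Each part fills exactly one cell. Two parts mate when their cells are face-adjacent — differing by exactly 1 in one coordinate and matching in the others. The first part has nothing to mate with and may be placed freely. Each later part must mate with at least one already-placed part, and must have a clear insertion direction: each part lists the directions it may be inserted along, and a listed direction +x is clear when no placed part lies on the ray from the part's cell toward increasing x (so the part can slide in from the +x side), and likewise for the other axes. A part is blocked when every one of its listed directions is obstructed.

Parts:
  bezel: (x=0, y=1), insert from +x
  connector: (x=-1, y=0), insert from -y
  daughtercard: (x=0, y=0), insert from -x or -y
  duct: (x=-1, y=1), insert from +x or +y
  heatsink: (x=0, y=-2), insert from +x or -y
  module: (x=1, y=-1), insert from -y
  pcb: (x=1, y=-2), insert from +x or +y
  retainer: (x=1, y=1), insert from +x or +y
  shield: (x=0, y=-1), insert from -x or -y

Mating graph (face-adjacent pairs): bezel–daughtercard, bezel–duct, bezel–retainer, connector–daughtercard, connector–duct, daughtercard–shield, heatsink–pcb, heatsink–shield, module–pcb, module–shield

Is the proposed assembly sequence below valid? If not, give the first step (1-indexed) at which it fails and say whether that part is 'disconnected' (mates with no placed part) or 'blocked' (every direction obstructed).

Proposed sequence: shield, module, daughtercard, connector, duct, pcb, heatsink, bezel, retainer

1. shield@(0, -1) [-x clear] — {shield}
2. module@(1, -1) [-y clear] — {module, shield}
3. daughtercard@(0, 0) [-x clear] — {daughtercard, module, shield}
4. connector@(-1, 0) [-y clear] — {connector, daughtercard, module, shield}
5. duct@(-1, 1) [+x clear] — {connector, daughtercard, duct, module, shield}
6. pcb@(1, -2) [+x clear] — {connector, daughtercard, duct, module, pcb, shield}
7. heatsink@(0, -2) [-y clear] — {connector, daughtercard, duct, heatsink, module, pcb, shield}
8. bezel@(0, 1) [+x clear] — {bezel, connector, daughtercard, duct, heatsink, module, pcb, shield}
9. retainer@(1, 1) [+x clear] — {bezel, connector, daughtercard, duct, heatsink, module, pcb, retainer, shield}

Valid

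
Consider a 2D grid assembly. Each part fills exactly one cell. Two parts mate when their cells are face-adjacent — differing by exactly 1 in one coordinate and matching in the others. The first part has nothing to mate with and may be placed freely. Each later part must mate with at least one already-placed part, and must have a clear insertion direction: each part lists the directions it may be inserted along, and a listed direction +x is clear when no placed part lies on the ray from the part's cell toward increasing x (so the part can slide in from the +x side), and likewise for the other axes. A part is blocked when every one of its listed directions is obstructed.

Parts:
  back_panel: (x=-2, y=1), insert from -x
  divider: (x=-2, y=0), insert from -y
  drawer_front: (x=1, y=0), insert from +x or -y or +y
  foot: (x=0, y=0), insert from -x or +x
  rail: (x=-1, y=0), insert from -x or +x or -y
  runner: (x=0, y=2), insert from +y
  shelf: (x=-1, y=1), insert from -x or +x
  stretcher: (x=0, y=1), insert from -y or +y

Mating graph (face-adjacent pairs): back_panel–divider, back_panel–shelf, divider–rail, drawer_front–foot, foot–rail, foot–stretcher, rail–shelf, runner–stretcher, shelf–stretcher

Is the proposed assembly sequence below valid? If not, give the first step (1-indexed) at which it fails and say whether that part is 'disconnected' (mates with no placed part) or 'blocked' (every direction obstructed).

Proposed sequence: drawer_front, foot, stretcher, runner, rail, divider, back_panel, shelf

1. drawer_front@(1, 0) [+x clear] — {drawer_front}
2. foot@(0, 0) [-x clear] — {drawer_front, foot}
3. stretcher@(0, 1) [+y clear] — {drawer_front, foot, stretcher}
4. runner@(0, 2) [+y clear] — {drawer_front, foot, runner, stretcher}
5. rail@(-1, 0) [-x clear] — {drawer_front, foot, rail, runner, stretcher}
6. divider@(-2, 0) [-y clear] — {divider, drawer_front, foot, rail, runner, stretcher}
7. back_panel@(-2, 1) [-x clear] — {back_panel, divider, drawer_front, foot, rail, runner, stretcher}
8. shelf@(-1, 1) — -x/+x all obstructed ⇒ blocked

Invalid at step 8 (blocked)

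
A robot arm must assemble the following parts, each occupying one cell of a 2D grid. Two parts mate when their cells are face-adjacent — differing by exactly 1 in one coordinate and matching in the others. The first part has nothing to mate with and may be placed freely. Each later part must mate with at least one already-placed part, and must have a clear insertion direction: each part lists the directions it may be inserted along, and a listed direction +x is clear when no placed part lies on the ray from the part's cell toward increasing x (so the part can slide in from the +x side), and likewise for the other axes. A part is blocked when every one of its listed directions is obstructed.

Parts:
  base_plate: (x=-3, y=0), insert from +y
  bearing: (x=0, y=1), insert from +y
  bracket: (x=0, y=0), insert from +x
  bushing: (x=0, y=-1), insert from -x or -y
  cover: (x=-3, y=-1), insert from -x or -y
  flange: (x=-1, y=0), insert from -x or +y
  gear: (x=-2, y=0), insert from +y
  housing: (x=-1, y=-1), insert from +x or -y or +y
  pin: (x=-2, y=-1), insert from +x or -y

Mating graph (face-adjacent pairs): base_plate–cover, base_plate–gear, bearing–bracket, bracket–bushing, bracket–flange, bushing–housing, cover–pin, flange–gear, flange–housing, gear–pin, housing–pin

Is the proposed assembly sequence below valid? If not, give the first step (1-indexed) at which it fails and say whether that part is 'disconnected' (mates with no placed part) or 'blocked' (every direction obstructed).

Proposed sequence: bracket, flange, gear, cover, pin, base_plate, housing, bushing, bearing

Invalid at step 4 (disconnected)

1. bracket@(0, 0) [+x clear] — {bracket}
2. flange@(-1, 0) [-x clear] — {bracket, flange}
3. gear@(-2, 0) [+y clear] — {bracket, flange, gear}
4. cover@(-3, -1) — no placed neighbour ⇒ disconnected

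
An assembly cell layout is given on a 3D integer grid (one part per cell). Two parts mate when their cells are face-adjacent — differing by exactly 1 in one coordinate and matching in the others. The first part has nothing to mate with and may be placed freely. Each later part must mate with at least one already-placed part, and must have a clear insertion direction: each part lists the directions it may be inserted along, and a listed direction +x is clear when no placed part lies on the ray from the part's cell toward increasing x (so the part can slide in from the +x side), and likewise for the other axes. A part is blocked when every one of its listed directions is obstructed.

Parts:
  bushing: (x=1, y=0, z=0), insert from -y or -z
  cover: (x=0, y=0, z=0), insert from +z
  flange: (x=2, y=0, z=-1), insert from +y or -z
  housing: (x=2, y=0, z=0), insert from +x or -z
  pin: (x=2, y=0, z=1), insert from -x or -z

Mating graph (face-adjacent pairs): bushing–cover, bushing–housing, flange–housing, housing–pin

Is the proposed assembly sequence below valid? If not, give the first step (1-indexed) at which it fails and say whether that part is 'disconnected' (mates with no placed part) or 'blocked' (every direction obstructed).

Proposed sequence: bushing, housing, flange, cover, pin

Valid

1. bushing@(1, 0, 0) [-y clear] — {bushing}
2. housing@(2, 0, 0) [+x clear] — {bushing, housing}
3. flange@(2, 0, -1) [+y clear] — {bushing, flange, housing}
4. cover@(0, 0, 0) [+z clear] — {bushing, cover, flange, housing}
5. pin@(2, 0, 1) [-x clear] — {bushing, cover, flange, housing, pin}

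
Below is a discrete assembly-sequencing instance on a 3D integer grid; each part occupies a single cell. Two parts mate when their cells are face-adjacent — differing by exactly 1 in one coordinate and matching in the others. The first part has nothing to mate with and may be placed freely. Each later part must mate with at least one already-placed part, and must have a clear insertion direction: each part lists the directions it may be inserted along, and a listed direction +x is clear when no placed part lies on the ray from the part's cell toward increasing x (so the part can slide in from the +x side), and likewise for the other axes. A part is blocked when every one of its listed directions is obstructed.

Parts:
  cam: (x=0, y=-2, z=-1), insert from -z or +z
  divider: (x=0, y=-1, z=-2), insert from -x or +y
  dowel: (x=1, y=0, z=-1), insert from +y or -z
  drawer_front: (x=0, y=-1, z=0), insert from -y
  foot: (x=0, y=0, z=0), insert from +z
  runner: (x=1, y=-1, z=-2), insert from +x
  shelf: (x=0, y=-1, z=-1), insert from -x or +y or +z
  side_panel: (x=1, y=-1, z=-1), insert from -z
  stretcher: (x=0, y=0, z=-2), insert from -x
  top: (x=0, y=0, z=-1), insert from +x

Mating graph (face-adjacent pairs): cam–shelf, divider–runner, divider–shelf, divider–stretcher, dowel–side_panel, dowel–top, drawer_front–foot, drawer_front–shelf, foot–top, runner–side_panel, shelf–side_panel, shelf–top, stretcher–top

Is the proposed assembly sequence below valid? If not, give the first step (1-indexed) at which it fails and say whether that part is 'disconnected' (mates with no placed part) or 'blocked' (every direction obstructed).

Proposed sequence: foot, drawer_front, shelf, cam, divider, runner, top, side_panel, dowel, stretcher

1. foot@(0, 0, 0) [+z clear] — {foot}
2. drawer_front@(0, -1, 0) [-y clear] — {drawer_front, foot}
3. shelf@(0, -1, -1) [-x clear] — {drawer_front, foot, shelf}
4. cam@(0, -2, -1) [-z clear] — {cam, drawer_front, foot, shelf}
5. divider@(0, -1, -2) [-x clear] — {cam, divider, drawer_front, foot, shelf}
6. runner@(1, -1, -2) [+x clear] — {cam, divider, drawer_front, foot, runner, shelf}
7. top@(0, 0, -1) [+x clear] — {cam, divider, drawer_front, foot, runner, shelf, top}
8. side_panel@(1, -1, -1) — -z all obstructed ⇒ blocked

Invalid at step 8 (blocked)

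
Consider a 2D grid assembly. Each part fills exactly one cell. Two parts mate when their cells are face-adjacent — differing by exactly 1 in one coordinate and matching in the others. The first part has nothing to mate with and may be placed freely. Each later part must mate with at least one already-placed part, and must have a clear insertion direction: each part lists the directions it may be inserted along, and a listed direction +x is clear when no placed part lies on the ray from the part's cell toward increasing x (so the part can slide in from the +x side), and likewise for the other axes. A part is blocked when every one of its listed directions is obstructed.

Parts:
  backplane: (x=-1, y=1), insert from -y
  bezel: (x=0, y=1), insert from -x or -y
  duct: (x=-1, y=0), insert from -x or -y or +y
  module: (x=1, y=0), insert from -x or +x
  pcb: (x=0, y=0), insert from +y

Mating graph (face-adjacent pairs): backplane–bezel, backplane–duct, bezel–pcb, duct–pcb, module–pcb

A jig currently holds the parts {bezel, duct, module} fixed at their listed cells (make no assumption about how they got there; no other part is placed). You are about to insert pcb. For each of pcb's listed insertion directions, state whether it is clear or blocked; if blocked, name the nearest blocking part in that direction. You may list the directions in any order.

+y: blocked by bezel

+y: nearest on ray is bezel@(0, 1) ⇒ blocked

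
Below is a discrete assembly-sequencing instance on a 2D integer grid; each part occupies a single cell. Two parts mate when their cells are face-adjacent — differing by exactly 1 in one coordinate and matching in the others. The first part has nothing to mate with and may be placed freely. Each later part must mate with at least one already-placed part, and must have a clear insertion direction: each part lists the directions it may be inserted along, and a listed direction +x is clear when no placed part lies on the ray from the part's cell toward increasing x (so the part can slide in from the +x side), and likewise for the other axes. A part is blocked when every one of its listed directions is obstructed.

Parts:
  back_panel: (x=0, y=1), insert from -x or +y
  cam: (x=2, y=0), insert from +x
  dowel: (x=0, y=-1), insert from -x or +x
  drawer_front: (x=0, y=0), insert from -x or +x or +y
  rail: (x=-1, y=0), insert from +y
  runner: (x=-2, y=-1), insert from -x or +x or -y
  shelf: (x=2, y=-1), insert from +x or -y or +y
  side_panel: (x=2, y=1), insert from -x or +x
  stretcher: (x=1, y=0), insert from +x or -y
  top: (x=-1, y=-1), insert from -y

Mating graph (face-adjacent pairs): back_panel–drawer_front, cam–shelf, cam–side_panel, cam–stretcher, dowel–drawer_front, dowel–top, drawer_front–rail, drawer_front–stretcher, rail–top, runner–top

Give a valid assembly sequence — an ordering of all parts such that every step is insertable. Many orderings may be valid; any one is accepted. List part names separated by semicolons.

1. runner@(-2, -1) [-x clear] — {runner}
2. top@(-1, -1) [-y clear] — {runner, top}
3. dowel@(0, -1) [+x clear] — {dowel, runner, top}
4. drawer_front@(0, 0) [-x clear] — {dowel, drawer_front, runner, top}
5. back_panel@(0, 1) [-x clear] — {back_panel, dowel, drawer_front, runner, top}
6. stretcher@(1, 0) [+x clear] — {back_panel, dowel, drawer_front, runner, stretcher, top}
7. cam@(2, 0) [+x clear] — {back_panel, cam, dowel, drawer_front, runner, stretcher, top}
8. shelf@(2, -1) [+x clear] — {back_panel, cam, dowel, drawer_front, runner, shelf, stretcher, top}
9. side_panel@(2, 1) [+x clear] — {back_panel, cam, dowel, drawer_front, runner, shelf, side_panel, stretcher, top}
10. rail@(-1, 0) [+y clear] — {back_panel, cam, dowel, drawer_front, rail, runner, shelf, side_panel, stretcher, top}

runner; top; dowel; drawer_front; back_panel; stretcher; cam; shelf; side_panel; rail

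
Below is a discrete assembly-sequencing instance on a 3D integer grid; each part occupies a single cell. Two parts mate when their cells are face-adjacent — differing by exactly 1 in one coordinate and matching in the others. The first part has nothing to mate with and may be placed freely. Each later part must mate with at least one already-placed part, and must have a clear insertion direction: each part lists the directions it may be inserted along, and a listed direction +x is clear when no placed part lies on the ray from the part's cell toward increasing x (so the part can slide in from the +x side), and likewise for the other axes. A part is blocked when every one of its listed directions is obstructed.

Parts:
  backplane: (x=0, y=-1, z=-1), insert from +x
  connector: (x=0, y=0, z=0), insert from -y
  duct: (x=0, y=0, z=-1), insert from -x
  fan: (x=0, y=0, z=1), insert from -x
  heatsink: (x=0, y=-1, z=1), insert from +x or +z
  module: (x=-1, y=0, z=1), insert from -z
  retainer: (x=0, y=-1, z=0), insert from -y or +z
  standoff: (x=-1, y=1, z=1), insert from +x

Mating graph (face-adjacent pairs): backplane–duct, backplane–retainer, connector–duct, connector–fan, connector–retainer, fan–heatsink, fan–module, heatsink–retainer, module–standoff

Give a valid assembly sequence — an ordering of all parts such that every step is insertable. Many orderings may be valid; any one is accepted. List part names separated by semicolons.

1. heatsink@(0, -1, 1) [+x clear] — {heatsink}
2. fan@(0, 0, 1) [-x clear] — {fan, heatsink}
3. connector@(0, 0, 0) [-y clear] — {connector, fan, heatsink}
4. module@(-1, 0, 1) [-z clear] — {connector, fan, heatsink, module}
5. duct@(0, 0, -1) [-x clear] — {connector, duct, fan, heatsink, module}
6. backplane@(0, -1, -1) [+x clear] — {backplane, connector, duct, fan, heatsink, module}
7. retainer@(0, -1, 0) [-y clear] — {backplane, connector, duct, fan, heatsink, module, retainer}
8. standoff@(-1, 1, 1) [+x clear] — {backplane, connector, duct, fan, heatsink, module, retainer, standoff}

heatsink; fan; connector; module; duct; backplane; retainer; standoff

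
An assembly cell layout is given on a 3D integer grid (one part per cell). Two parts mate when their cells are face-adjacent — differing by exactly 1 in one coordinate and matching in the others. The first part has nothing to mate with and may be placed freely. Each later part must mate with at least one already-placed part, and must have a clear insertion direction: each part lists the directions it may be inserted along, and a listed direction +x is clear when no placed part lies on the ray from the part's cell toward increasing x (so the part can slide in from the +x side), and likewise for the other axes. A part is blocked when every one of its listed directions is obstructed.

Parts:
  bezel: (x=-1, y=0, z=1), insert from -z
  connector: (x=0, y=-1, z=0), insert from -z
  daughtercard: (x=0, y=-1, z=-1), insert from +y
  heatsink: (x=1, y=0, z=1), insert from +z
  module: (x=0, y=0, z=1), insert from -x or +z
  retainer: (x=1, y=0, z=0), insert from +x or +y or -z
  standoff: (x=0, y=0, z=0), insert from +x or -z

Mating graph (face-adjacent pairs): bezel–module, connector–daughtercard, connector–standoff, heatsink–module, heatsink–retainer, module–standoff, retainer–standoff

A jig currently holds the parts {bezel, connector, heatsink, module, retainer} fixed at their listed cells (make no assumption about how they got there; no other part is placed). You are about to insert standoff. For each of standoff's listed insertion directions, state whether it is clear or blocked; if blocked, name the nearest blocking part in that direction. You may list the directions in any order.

+x: blocked by retainer; -z: clear

+x: nearest on ray is retainer@(1, 0, 0) ⇒ blocked
-z: ray from standoff(0, 0, 0) has no placed part ⇒ clear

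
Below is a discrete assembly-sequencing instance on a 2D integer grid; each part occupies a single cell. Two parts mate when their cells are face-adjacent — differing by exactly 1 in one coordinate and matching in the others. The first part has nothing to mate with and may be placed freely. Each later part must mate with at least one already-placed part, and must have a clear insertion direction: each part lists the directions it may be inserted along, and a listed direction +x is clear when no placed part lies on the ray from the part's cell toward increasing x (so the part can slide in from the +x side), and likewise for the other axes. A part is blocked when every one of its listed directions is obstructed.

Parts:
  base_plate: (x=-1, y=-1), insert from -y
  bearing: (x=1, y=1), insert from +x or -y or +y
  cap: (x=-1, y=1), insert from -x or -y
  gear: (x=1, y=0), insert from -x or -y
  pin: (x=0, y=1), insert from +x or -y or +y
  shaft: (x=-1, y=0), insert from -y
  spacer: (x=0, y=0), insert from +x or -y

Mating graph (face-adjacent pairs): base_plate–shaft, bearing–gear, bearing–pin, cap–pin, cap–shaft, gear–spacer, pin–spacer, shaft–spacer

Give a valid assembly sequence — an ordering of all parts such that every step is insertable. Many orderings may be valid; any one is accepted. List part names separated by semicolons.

1. pin@(0, 1) [+x clear] — {pin}
2. cap@(-1, 1) [-x clear] — {cap, pin}
3. spacer@(0, 0) [+x clear] — {cap, pin, spacer}
4. bearing@(1, 1) [+x clear] — {bearing, cap, pin, spacer}
5. gear@(1, 0) [-y clear] — {bearing, cap, gear, pin, spacer}
6. shaft@(-1, 0) [-y clear] — {bearing, cap, gear, pin, shaft, spacer}
7. base_plate@(-1, -1) [-y clear] — {base_plate, bearing, cap, gear, pin, shaft, spacer}

pin; cap; spacer; bearing; gear; shaft; base_plate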